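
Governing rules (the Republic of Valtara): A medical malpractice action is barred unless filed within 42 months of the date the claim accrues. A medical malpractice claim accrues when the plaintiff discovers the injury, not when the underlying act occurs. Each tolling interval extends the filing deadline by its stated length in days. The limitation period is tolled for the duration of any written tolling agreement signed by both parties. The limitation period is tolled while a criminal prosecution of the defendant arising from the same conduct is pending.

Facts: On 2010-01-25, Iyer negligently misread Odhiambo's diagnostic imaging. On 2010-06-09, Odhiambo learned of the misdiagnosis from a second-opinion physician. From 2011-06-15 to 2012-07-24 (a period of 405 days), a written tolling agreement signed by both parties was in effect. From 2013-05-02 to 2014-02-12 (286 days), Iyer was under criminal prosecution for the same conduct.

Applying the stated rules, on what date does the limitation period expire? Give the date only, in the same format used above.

Under the discovery rule, the claim accrued on 2010-06-09, when Odhiambo discovered the injury — not on the 2010-01-25 date of the underlying act.
Adding the 42 months base period to 2010-06-09 gives a deadline of 2013-12-09, before any tolling.
Because the written tolling agreement ran from 2011-06-15 to 2012-07-24, the deadline is extended by 405 days to 2015-01-18.
The pending criminal prosecution from 2013-05-02 to 2014-02-12 tolled the period for 286 days, extending the deadline to 2015-10-31.

2015-10-31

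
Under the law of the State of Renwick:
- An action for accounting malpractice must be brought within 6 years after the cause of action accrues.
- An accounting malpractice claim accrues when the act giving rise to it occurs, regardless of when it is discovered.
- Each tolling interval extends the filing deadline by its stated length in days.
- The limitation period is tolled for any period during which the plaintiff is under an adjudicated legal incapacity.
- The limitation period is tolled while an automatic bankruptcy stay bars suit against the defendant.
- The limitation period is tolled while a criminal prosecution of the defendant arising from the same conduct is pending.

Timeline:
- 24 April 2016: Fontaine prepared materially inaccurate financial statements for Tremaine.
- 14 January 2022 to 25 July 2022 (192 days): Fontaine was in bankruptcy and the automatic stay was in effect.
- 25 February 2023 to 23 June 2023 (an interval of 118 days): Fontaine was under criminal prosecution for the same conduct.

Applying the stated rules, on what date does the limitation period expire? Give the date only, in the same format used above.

2 November 2022

The cause of action accrued on 24 April 2016, the date of the act.
Adding the 6 years base period to 24 April 2016 gives a deadline of 24 April 2022, before any tolling.
The period was tolled for 192 days by the automatic bankruptcy stay (14 January 2022 to 25 July 2022), pushing the deadline to 2 November 2022.
By the time the pending criminal prosecution began on 25 February 2023, the limitation period had already expired on 2 November 2022; that interval cannot revive it.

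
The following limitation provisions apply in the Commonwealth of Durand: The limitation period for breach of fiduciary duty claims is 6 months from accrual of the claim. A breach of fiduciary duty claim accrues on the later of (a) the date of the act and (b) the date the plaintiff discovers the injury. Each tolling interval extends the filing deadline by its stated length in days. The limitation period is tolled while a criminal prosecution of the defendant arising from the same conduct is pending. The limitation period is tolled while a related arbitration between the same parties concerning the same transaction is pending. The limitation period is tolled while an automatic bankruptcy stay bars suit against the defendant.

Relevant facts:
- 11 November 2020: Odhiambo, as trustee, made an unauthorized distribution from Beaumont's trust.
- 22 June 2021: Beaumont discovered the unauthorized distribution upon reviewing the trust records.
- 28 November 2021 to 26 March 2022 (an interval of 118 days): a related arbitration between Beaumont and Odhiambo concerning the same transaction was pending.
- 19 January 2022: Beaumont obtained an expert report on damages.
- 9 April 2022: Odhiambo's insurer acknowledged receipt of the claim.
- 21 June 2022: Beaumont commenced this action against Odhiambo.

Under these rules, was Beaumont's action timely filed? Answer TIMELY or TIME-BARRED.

TIME-BARRED

Taking the later of the act (11 November 2020) and discovery (22 June 2021), the claim accrued on 22 June 2021.
Adding the 6 months base period to 22 June 2021 gives a deadline of 22 December 2021, before any tolling.
The pending related arbitration from 28 November 2021 to 26 March 2022 tolled the period for 118 days, extending the deadline to 19 April 2022.
Nothing else in the chronology tolls or restarts the period.
Filing on 21 June 2022 missed the 19 April 2022 deadline — the action is time-barred.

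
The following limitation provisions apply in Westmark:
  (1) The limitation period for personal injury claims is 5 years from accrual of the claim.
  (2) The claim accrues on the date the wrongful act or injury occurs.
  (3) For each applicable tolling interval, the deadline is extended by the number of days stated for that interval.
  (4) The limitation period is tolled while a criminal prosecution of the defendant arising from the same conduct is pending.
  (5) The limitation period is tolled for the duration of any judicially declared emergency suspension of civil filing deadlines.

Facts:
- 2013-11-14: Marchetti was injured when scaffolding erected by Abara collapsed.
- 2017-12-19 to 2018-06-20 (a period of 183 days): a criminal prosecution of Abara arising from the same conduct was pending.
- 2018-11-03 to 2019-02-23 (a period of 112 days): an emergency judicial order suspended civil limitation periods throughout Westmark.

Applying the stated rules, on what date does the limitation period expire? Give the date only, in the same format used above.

2019-09-05

The limitation period began to run on 2013-11-14.
The untolled deadline — 5 years after 2013-11-14 — is 2018-11-14.
Because the pending criminal prosecution ran from 2017-12-19 to 2018-06-20, the deadline is extended by 183 days to 2019-05-16.
Because the emergency suspension of filing deadlines ran from 2018-11-03 to 2019-02-23, the deadline is extended by 112 days to 2019-09-05.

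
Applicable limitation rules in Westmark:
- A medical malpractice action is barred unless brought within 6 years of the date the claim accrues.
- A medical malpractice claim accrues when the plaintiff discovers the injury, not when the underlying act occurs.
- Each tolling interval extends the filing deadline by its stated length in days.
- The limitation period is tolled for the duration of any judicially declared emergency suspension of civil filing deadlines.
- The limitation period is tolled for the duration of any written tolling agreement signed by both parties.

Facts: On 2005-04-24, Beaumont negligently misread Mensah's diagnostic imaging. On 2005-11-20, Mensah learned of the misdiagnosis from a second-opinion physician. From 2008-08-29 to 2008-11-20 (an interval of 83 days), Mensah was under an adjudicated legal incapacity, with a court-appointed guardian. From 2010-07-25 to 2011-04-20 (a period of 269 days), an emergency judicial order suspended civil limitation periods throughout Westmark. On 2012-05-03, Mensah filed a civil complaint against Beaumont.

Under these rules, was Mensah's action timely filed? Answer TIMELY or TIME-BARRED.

Accrual is tied to discovery, so the period began on 2005-11-20 rather than on 2005-04-24 when the act occurred.
Adding the 6 years base period to 2005-11-20 gives a deadline of 2011-11-20, before any tolling.
The emergency suspension of filing deadlines from 2010-07-25 to 2011-04-20 tolled the period for 269 days, extending the deadline to 2012-08-15.
Although the plaintiff's incapacity ran from 2008-08-29 to 2008-11-20, the stated rules do not make that a tolling event, so it is disregarded.
The 2012-05-03 filing precedes the 2012-08-15 deadline; the claim is timely.

TIMELY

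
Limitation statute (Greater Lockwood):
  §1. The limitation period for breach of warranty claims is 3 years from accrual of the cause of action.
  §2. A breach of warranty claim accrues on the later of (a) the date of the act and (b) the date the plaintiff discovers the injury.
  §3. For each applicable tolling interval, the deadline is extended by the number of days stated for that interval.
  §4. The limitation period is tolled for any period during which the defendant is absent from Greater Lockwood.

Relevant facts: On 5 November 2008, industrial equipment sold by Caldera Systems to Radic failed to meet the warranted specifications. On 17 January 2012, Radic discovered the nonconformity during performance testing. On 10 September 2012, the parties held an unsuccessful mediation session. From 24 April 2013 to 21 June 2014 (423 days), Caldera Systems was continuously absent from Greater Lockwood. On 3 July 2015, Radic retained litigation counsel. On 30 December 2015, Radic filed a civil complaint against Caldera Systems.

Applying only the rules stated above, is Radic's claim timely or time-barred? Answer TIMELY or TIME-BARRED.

The claim accrued on 17 January 2012 — the later of the 5 November 2008 act and the 17 January 2012 discovery.
3 years from 17 January 2012 is 17 January 2015.
The defendant's absence from the jurisdiction from 24 April 2013 to 21 June 2014 tolled the period for 423 days, extending the deadline to 15 March 2016.
Nothing else in the chronology tolls or restarts the period.
The 30 December 2015 filing precedes the 15 March 2016 deadline; the claim is timely.

TIMELY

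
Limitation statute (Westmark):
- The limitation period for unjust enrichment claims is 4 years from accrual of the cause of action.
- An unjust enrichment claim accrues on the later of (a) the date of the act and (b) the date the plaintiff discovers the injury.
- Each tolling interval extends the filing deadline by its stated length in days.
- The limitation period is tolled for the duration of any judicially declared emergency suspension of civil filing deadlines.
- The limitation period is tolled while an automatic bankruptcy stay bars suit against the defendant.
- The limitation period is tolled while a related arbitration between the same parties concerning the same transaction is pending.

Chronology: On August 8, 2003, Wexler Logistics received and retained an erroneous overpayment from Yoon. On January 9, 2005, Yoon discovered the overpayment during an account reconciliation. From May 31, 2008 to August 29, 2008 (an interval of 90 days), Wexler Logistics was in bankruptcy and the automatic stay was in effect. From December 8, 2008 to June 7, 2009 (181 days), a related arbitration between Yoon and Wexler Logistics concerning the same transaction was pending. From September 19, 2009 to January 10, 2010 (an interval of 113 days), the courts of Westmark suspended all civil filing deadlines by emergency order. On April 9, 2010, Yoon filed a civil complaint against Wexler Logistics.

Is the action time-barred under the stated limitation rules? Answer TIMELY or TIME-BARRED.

TIME-BARRED

The claim accrued on January 9, 2005 — the later of the August 8, 2003 act and the January 9, 2005 discovery.
Adding the 4 years base period to January 9, 2005 gives a deadline of January 9, 2009, before any tolling.
Because the automatic bankruptcy stay ran from May 31, 2008 to August 29, 2008, the deadline is extended by 90 days to April 9, 2009.
The period was tolled for 181 days by the pending related arbitration (December 8, 2008 to June 7, 2009), pushing the deadline to October 7, 2009.
The period was tolled for 113 days by the emergency suspension of filing deadlines (September 19, 2009 to January 10, 2010), pushing the deadline to January 28, 2010.
The April 9, 2010 filing falls after the January 28, 2010 deadline; the claim is time-barred.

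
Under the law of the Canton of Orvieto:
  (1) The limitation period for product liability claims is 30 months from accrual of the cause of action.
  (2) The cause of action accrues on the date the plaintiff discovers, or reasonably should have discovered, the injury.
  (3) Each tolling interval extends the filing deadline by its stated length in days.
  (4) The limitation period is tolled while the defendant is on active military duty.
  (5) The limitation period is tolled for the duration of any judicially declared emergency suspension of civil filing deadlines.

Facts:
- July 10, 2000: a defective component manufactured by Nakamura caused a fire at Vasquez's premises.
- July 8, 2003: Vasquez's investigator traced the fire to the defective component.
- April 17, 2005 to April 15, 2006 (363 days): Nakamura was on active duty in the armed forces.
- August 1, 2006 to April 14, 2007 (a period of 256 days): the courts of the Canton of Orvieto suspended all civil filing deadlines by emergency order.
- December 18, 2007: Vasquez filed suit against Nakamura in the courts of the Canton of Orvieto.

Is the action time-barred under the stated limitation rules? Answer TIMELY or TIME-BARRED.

TIME-BARRED

Under the discovery rule, the claim accrued on July 8, 2003, when Vasquez discovered the injury — not on the July 10, 2000 date of the underlying act.
The untolled deadline — 30 months after July 8, 2003 — is January 8, 2006.
Because the defendant's active military service ran from April 17, 2005 to April 15, 2006, the deadline is extended by 363 days to January 6, 2007.
Because the emergency suspension of filing deadlines ran from August 1, 2006 to April 14, 2007, the deadline is extended by 256 days to September 19, 2007.
Vasquez filed on December 18, 2007, after the September 19, 2007 deadline, so the action is time-barred.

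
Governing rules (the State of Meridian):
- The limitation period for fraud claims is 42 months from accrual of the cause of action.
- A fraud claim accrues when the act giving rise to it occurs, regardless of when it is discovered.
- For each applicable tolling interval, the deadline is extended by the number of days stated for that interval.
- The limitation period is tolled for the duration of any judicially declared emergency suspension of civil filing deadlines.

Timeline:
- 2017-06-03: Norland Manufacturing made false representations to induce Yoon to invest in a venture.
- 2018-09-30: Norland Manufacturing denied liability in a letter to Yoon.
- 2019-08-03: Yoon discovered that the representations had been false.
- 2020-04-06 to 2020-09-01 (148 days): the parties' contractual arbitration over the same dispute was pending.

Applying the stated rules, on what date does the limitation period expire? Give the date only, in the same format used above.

Accrual is governed by the date of the act, so the period began to run on 2017-06-03; the later discovery on 2019-08-03 is irrelevant under the stated rule.
The untolled deadline — 42 months after 2017-06-03 — is 2020-12-03.
No stated provision tolls the period for a pending arbitration, so the interval from 2020-04-06 to 2020-09-01 has no effect on the deadline.
Nothing else in the chronology tolls or restarts the period.

2020-12-03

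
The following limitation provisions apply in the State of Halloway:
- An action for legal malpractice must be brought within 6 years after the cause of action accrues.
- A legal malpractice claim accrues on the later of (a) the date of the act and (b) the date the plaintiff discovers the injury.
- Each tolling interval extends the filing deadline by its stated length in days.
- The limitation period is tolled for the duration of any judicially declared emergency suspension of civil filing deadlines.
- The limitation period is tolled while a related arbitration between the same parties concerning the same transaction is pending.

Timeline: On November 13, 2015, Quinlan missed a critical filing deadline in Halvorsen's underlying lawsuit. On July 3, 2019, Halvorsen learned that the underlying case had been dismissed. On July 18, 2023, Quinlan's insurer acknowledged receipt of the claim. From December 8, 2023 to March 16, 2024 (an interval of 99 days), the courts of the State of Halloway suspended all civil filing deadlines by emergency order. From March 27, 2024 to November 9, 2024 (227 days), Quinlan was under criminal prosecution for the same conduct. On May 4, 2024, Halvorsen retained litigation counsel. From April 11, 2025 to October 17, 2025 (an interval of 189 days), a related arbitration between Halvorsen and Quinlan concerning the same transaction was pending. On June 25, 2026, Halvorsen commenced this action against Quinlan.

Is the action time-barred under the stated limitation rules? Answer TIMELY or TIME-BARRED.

The claim accrued on July 3, 2019 — the later of the November 13, 2015 act and the July 3, 2019 discovery.
The untolled deadline — 6 years after July 3, 2019 — is July 3, 2025.
Because the emergency suspension of filing deadlines ran from December 8, 2023 to March 16, 2024, the deadline is extended by 99 days to October 10, 2025.
Because the pending related arbitration ran from April 11, 2025 to October 17, 2025, the deadline is extended by 189 days to April 17, 2026.
No stated provision tolls the period for a criminal prosecution, so the interval from March 27, 2024 to November 9, 2024 has no effect on the deadline.
The other events in the timeline have no effect on the limitation period under the stated rules.
Halvorsen filed on June 25, 2026, after the April 17, 2026 deadline, so the action is time-barred.

TIME-BARRED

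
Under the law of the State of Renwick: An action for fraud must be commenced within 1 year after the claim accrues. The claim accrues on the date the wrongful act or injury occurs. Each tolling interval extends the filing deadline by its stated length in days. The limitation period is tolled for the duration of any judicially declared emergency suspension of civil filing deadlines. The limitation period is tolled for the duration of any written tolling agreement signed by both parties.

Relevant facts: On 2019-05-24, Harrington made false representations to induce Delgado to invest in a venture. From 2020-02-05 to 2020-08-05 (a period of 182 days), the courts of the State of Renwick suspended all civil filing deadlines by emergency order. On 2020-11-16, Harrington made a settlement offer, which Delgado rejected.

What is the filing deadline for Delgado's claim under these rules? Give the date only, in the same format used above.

2020-11-22

The limitation period began to run on 2019-05-24.
The untolled deadline — 1 year after 2019-05-24 — is 2020-05-24.
The period was tolled for 182 days by the emergency suspension of filing deadlines (2020-02-05 to 2020-08-05), pushing the deadline to 2020-11-22.
Nothing else in the chronology tolls or restarts the period.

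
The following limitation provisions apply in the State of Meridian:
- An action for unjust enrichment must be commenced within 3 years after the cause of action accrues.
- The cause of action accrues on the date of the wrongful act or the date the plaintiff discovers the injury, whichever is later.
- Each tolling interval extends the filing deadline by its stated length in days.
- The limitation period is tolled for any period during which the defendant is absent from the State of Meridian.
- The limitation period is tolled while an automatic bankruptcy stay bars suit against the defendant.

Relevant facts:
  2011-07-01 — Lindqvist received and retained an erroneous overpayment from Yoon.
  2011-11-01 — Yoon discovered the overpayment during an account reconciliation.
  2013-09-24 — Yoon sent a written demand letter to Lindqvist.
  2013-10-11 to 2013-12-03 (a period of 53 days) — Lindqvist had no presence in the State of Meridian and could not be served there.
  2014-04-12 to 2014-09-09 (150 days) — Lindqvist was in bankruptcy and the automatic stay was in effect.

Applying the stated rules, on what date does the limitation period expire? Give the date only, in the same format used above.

2015-05-23

Because discovery on 2011-11-01 post-dates the 2011-07-01 act, accrual under the later-of rule falls on 2011-11-01.
Adding the 3 years base period to 2011-11-01 gives a deadline of 2014-11-01, before any tolling.
Because the defendant's absence from the jurisdiction ran from 2013-10-11 to 2013-12-03, the deadline is extended by 53 days to 2014-12-24.
The period was tolled for 150 days by the automatic bankruptcy stay (2014-04-12 to 2014-09-09), pushing the deadline to 2015-05-23.
The other events in the timeline have no effect on the limitation period under the stated rules.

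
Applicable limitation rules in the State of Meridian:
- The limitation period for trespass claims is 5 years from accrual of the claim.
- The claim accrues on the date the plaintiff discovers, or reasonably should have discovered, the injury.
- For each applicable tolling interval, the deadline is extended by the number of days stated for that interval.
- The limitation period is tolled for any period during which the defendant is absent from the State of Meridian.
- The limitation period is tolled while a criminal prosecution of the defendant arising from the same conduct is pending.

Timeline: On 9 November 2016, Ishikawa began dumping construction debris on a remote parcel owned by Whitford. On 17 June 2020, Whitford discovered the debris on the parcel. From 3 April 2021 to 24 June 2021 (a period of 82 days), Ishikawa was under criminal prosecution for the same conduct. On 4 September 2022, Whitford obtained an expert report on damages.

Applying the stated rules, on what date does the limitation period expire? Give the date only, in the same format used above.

Accrual is tied to discovery, so the period began on 17 June 2020 rather than on 9 November 2016 when the act occurred.
The untolled deadline — 5 years after 17 June 2020 — is 17 June 2025.
Because the pending criminal prosecution ran from 3 April 2021 to 24 June 2021, the deadline is extended by 82 days to 7 September 2025.
The other events in the timeline have no effect on the limitation period under the stated rules.

7 September 2025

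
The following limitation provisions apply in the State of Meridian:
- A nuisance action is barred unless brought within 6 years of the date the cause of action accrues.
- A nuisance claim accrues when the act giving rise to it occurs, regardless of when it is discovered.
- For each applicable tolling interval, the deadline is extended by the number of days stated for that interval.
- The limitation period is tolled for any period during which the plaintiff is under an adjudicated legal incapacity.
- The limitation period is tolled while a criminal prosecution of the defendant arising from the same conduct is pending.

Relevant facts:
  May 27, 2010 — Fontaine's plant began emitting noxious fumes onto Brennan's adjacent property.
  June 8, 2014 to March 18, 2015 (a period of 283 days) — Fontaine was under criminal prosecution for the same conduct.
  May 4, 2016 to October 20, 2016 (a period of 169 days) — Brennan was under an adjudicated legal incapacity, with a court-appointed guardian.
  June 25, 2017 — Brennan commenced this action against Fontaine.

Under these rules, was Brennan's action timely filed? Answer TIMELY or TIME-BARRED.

The cause of action accrued on May 27, 2010, the date of the act.
6 years from May 27, 2010 is May 27, 2016.
The pending criminal prosecution from June 8, 2014 to March 18, 2015 tolled the period for 283 days, extending the deadline to March 6, 2017.
The period was tolled for 169 days by the plaintiff's legal incapacity (May 4, 2016 to October 20, 2016), pushing the deadline to August 22, 2017.
The June 25, 2017 filing precedes the August 22, 2017 deadline; the claim is timely.

TIMELY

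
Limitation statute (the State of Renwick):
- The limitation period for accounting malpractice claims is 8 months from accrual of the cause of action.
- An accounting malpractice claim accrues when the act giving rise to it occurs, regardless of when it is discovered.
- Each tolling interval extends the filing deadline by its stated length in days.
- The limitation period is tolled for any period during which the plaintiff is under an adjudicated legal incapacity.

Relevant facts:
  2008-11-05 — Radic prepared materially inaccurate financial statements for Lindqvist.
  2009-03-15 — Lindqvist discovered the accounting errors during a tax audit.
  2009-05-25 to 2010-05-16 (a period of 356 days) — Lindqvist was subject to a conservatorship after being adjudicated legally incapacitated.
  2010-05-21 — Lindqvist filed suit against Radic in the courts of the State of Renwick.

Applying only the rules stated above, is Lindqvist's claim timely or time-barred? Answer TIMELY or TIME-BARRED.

Because the rule ties accrual to occurrence, the claim accrued on 2008-11-05, not on the 2009-03-15 discovery date.
8 months from 2008-11-05 is 2009-07-05.
The plaintiff's legal incapacity from 2009-05-25 to 2010-05-16 tolled the period for 356 days, extending the deadline to 2010-06-26.
The 2010-05-21 filing precedes the 2010-06-26 deadline; the claim is timely.

TIMELY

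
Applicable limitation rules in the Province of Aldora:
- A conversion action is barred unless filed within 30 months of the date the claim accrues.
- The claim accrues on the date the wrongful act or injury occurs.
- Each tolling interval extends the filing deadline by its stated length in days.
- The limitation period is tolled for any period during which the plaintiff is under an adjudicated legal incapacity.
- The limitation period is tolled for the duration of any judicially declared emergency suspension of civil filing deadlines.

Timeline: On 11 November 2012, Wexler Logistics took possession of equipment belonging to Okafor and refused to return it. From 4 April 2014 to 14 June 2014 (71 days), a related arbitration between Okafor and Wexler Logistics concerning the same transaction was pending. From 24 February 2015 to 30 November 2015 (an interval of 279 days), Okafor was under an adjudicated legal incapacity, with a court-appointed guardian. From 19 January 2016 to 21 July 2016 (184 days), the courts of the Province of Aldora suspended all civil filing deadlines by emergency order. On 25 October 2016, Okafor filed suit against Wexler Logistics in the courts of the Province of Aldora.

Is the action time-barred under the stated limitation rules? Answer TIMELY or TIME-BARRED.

TIME-BARRED

The claim accrued on 11 November 2012, when the wrongful act occurred.
Adding the 30 months base period to 11 November 2012 gives a deadline of 11 May 2015, before any tolling.
The plaintiff's legal incapacity from 24 February 2015 to 30 November 2015 tolled the period for 279 days, extending the deadline to 14 February 2016.
The period was tolled for 184 days by the emergency suspension of filing deadlines (19 January 2016 to 21 July 2016), pushing the deadline to 16 August 2016.
The pending related arbitration from 4 April 2014 to 14 June 2014 does not toll the period, because no stated rule makes a pending arbitration a tolling event.
Filing on 25 October 2016 missed the 16 August 2016 deadline — the action is time-barred.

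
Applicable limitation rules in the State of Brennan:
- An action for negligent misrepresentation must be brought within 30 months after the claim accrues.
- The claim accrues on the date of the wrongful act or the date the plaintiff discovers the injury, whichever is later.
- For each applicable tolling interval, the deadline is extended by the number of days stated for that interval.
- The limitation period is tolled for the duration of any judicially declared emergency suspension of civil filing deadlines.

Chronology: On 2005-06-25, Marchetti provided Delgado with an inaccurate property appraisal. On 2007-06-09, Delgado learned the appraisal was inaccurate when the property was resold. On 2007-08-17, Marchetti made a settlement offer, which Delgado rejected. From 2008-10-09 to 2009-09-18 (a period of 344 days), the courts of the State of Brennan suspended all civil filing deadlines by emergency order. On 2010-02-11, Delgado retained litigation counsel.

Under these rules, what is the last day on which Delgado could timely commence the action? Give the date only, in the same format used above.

2010-11-18

Because discovery on 2007-06-09 post-dates the 2005-06-25 act, accrual under the later-of rule falls on 2007-06-09.
The untolled deadline — 30 months after 2007-06-09 — is 2009-12-09.
The period was tolled for 344 days by the emergency suspension of filing deadlines (2008-10-09 to 2009-09-18), pushing the deadline to 2010-11-18.
Nothing else in the chronology tolls or restarts the period.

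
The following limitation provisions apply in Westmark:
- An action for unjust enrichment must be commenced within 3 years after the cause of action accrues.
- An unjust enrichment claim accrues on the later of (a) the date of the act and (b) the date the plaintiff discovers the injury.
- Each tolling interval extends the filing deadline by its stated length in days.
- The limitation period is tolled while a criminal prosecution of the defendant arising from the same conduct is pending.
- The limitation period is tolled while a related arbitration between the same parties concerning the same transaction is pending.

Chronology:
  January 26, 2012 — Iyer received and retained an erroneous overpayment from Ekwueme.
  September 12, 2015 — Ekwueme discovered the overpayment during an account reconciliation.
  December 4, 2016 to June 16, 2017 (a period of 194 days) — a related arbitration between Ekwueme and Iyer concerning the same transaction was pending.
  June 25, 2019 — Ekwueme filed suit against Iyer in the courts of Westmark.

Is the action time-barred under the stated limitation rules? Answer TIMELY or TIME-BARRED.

The claim accrued on September 12, 2015 — the later of the January 26, 2012 act and the September 12, 2015 discovery.
3 years from September 12, 2015 is September 12, 2018.
The period was tolled for 194 days by the pending related arbitration (December 4, 2016 to June 16, 2017), pushing the deadline to March 25, 2019.
Filing on June 25, 2019 missed the March 25, 2019 deadline — the action is time-barred.

TIME-BARRED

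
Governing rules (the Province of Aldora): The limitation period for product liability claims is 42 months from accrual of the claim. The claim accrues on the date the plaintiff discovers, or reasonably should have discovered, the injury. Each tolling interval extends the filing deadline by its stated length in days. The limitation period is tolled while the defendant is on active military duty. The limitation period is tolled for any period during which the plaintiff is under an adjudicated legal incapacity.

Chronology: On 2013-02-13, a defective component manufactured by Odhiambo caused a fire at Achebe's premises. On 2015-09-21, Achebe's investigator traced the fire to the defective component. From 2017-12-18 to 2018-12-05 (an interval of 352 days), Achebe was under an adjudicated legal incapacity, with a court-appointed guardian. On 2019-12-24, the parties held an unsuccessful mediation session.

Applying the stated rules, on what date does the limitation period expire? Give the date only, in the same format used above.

Under the discovery rule, the claim accrued on 2015-09-21, when Achebe discovered the injury — not on the 2013-02-13 date of the underlying act.
42 months from 2015-09-21 is 2019-03-21.
The plaintiff's legal incapacity from 2017-12-18 to 2018-12-05 tolled the period for 352 days, extending the deadline to 2020-03-07.
None of the other events listed affects the running of the period under the stated rules.

2020-03-07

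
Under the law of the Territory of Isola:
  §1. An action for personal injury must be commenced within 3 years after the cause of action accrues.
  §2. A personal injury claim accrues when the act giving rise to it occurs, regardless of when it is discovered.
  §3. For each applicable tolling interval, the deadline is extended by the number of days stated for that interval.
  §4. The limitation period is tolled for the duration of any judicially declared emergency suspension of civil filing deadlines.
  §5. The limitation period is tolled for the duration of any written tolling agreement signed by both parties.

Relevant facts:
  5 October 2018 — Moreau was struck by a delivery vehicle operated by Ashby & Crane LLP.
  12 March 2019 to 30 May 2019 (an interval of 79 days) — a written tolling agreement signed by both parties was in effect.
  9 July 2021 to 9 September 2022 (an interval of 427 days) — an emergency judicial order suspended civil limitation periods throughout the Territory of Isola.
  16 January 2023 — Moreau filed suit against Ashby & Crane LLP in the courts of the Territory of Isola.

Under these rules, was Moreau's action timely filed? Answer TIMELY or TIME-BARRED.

The claim accrued on 5 October 2018, when the wrongful act occurred.
Adding the 3 years base period to 5 October 2018 gives a deadline of 5 October 2021, before any tolling.
Because the written tolling agreement ran from 12 March 2019 to 30 May 2019, the deadline is extended by 79 days to 23 December 2021.
Because the emergency suspension of filing deadlines ran from 9 July 2021 to 9 September 2022, the deadline is extended by 427 days to 23 February 2023.
Filing on 16 January 2023 beat the 23 February 2023 deadline — the action is timely.

TIMELY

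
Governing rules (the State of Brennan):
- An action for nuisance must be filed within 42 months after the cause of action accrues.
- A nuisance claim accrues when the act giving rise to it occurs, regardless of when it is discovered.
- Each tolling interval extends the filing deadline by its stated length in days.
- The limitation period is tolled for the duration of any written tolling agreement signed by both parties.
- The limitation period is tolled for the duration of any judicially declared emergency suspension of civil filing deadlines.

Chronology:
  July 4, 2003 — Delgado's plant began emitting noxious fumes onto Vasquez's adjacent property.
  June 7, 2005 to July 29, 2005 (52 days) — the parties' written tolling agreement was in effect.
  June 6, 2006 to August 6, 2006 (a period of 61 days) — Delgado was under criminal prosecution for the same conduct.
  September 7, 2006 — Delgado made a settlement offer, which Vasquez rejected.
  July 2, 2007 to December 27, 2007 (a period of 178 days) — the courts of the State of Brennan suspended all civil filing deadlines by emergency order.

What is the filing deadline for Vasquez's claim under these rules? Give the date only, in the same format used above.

February 25, 2007

The claim accrued on July 4, 2003, when the wrongful act occurred.
Adding the 42 months base period to July 4, 2003 gives a deadline of January 4, 2007, before any tolling.
The period was tolled for 52 days by the written tolling agreement (June 7, 2005 to July 29, 2005), pushing the deadline to February 25, 2007.
The emergency suspension of filing deadlines from July 2, 2007 to December 27, 2007 began after the period had already run on February 25, 2007, so it has no tolling effect.
The pending criminal prosecution from June 6, 2006 to August 6, 2006 does not toll the period, because no stated rule makes a criminal prosecution a tolling event.
Nothing else in the chronology tolls or restarts the period.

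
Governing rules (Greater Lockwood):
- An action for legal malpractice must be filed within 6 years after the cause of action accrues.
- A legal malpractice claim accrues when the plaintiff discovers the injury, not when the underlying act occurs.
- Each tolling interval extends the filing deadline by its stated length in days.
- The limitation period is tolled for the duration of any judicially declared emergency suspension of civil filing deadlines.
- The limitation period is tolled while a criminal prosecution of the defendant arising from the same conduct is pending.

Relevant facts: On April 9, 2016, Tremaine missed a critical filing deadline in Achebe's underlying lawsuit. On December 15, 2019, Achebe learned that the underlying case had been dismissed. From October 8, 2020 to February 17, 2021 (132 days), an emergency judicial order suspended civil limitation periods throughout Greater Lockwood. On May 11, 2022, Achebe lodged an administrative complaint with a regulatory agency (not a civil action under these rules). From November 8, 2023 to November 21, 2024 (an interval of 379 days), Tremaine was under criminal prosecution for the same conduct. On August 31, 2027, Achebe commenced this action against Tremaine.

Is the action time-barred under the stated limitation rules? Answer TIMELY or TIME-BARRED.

TIME-BARRED

Under the discovery rule, the claim accrued on December 15, 2019, when Achebe discovered the injury — not on the April 9, 2016 date of the underlying act.
Adding the 6 years base period to December 15, 2019 gives a deadline of December 15, 2025, before any tolling.
The emergency suspension of filing deadlines from October 8, 2020 to February 17, 2021 tolled the period for 132 days, extending the deadline to April 26, 2026.
Because the pending criminal prosecution ran from November 8, 2023 to November 21, 2024, the deadline is extended by 379 days to May 10, 2027.
Nothing else in the chronology tolls or restarts the period.
Achebe filed on August 31, 2027, after the May 10, 2027 deadline, so the action is time-barred.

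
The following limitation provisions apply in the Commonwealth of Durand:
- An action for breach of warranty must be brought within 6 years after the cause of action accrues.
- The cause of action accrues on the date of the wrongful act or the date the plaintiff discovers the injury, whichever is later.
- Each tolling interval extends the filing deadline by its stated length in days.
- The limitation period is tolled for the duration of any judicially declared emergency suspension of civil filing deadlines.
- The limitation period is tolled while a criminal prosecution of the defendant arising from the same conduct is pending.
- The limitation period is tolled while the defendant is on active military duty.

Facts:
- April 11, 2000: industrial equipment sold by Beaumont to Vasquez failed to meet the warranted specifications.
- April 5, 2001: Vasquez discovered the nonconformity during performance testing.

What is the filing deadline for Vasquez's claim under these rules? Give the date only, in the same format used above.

April 5, 2007

The claim accrued on April 5, 2001 — the later of the April 11, 2000 act and the April 5, 2001 discovery.
Adding the 6 years base period to April 5, 2001 gives a deadline of April 5, 2007, before any tolling.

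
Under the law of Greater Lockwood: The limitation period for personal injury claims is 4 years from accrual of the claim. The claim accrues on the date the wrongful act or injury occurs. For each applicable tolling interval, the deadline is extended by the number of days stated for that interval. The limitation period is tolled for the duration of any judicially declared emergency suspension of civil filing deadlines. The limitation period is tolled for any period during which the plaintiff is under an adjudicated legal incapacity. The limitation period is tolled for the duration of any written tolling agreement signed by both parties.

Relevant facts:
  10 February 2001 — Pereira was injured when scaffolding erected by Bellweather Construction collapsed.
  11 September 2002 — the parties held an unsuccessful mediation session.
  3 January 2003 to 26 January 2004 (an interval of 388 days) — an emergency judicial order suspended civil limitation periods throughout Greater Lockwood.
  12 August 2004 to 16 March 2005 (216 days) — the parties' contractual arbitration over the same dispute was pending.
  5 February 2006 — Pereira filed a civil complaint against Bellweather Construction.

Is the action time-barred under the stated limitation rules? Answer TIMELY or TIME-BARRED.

The limitation period began to run on 10 February 2001.
4 years from 10 February 2001 is 10 February 2005.
The emergency suspension of filing deadlines from 3 January 2003 to 26 January 2004 tolled the period for 388 days, extending the deadline to 5 March 2006.
No stated provision tolls the period for a pending arbitration, so the interval from 12 August 2004 to 16 March 2005 has no effect on the deadline.
The other events in the timeline have no effect on the limitation period under the stated rules.
Filing on 5 February 2006 beat the 5 March 2006 deadline — the action is timely.

TIMELY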